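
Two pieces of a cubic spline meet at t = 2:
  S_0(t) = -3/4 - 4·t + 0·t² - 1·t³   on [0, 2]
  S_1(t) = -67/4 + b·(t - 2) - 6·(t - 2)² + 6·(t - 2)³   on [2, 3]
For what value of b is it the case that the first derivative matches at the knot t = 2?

S_0'(t) = -4 + 0·t - 3·t², so S_0'(2) = -16. On the right, S_1'(2) = b, so b = -16.

-16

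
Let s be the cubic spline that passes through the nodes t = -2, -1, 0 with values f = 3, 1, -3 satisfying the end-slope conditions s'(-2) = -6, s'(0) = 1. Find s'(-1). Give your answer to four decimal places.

-3.2500

Write σ_i for s''(x_i). With h_i = 1, 1 and divided differences Δ_i = -2, -4, the continuity of s' gives the tridiagonal system
  1·σ_0 + 4·σ_1 + 1·σ_2 = 6(Δ_1 - Δ_0) = -12
Clamped end conditions give two more equations: 2h_0·σ_0 + h_0·σ_1 = 6(Δ_0 - s'(-2)) = 24 and h_1·σ_1 + 2h_1·σ_2 = 6(s'(0) - Δ_1) = 30.
Forward elimination and back-substitution give σ_0 = 37/2, σ_1 = -13, σ_2 = 43/2.
On [-1, 0], s'(t) = b_1 + 2c_1·(t + 1) + 3d_1·(t + 1)² with b_1 = Δ_1 - h_1(2σ_1 + σ_2)/6 = -13/4, c_1 = σ_1/2 = -13/2, d_1 = (σ_2 - σ_1)/(6h_1) = 23/4. So s'(-1) = -13/4.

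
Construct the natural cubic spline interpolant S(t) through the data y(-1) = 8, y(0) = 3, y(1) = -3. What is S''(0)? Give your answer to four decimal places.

Put σ_i = S'' at the i-th knot. Here h = (1, 1) and Δ = (-5, -6), so the interior equations h_(i-1)·σ_(i-1) + 2(h_(i-1)+h_i)·σ_i + h_i·σ_(i+1) = 6(Δ_i − Δ_(i-1)) read
  1·σ_0 + 4·σ_1 + 1·σ_2 = 6(Δ_1 - Δ_0) = -6
Natural end conditions: σ_0 = σ_2 = 0.
Forward elimination and back-substitution give σ_0 = 0, σ_1 = -3/2, σ_2 = 0.

-1.5000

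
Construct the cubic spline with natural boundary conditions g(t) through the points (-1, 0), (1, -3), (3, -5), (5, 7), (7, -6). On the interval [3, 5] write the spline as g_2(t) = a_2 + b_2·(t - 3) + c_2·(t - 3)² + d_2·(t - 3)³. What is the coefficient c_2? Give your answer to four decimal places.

Write M_i for g''(x_i). With h_i = 2, 2, 2, 2 and divided differences Δ_i = -3/2, -1, 6, -13/2, the continuity of g' gives the tridiagonal system
  2·M_0 + 8·M_1 + 2·M_2 = 6(Δ_1 - Δ_0) = 3
  2·M_1 + 8·M_2 + 2·M_3 = 6(Δ_2 - Δ_1) = 42
  2·M_2 + 8·M_3 + 2·M_4 = 6(Δ_3 - Δ_2) = -75
Natural end conditions: M_0 = M_4 = 0.
Hence M_0 = 0, M_1 = -99/56, M_2 = 60/7, M_3 = -645/56, M_4 = 0.
On [3, 5], with g_2(t) = a_2 + b_2·(t - 3) + c_2·(t - 3)² + d_2·(t - 3)³: c_2 = M_2/2 = 30/7, d_2 = (M_3 - M_2)/(6h_2) = -375/224, b_2 = Δ_2 - h_2(2M_2 + M_3)/6 = 33/8.

4.2857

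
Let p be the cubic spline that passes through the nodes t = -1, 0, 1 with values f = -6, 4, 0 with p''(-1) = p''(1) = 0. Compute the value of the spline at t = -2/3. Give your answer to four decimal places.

Put M_i = p'' at the i-th knot. Here h = (1, 1) and Δ = (10, -4), so the interior equations h_(i-1)·M_(i-1) + 2(h_(i-1)+h_i)·M_i + h_i·M_(i+1) = 6(Δ_i − Δ_(i-1)) read
  1·M_0 + 4·M_1 + 1·M_2 = 6(Δ_1 - Δ_0) = -84
Natural end conditions: M_0 = M_2 = 0.
Solving the tridiagonal system: M_0 = 0, M_1 = -21, M_2 = 0.
On [-1, 0], p(t) = -6 + 27/2·(t + 1) + 0·(t + 1)² - 7/2·(t + 1)³.
With (t + 1) = 1/3: p(-2/3) = -44/27.

-1.6296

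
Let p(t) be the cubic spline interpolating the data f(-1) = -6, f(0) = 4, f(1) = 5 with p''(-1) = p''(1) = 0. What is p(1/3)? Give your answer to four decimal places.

5.1667

Write σ_i for p''(x_i). With h_i = 1, 1 and divided differences Δ_i = 10, 1, the continuity of p' gives the tridiagonal system
  1·σ_0 + 4·σ_1 + 1·σ_2 = 6(Δ_1 - Δ_0) = -54
Natural end conditions: σ_0 = σ_2 = 0.
Forward elimination and back-substitution give σ_0 = 0, σ_1 = -27/2, σ_2 = 0.
On [0, 1], p(t) = 4 + 11/2·t - 27/4·t² + 9/4·t³.
With t = 1/3: p(1/3) = 31/6.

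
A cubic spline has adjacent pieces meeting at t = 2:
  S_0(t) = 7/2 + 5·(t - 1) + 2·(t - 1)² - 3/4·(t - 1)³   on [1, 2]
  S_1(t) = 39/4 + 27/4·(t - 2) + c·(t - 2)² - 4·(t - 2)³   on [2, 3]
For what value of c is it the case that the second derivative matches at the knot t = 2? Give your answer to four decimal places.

-0.2500

S_0''(t) = 4 - 9/2·(t - 1), so S_0''(2) = -1/2. On the right, S_1''(2) = 2c, so c = -1/4.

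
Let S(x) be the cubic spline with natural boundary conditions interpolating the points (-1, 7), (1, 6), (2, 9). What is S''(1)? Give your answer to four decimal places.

With σ_i denoting the second derivative at x_i, h_i = 2, 1, and Δ_i = (y_(i+1) − y_i)/h_i = -1/2, 3:
  2·σ_0 + 6·σ_1 + 1·σ_2 = 6(Δ_1 - Δ_0) = 21
Natural end conditions: σ_0 = σ_2 = 0.
Forward elimination and back-substitution give σ_0 = 0, σ_1 = 7/2, σ_2 = 0.

3.5000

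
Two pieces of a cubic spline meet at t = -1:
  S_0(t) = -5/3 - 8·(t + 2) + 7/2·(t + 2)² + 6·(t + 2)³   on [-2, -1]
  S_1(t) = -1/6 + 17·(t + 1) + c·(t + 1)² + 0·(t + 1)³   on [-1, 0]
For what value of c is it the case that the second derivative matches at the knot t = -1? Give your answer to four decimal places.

S_0''(t) = 7 + 36·(t + 2), so S_0''(-1) = 43. On the right, S_1''(-1) = 2c, so c = 43/2.

21.5000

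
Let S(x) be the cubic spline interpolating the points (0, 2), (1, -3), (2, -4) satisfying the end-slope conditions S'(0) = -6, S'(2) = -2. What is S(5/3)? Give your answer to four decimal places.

With σ_i denoting the second derivative at x_i, h_i = 1, 1, and Δ_i = (y_(i+1) − y_i)/h_i = -5, -1:
  1·σ_0 + 4·σ_1 + 1·σ_2 = 6(Δ_1 - Δ_0) = 24
Clamped end conditions give two more equations: 2h_0·σ_0 + h_0·σ_1 = 6(Δ_0 - S'(0)) = 6 and h_1·σ_1 + 2h_1·σ_2 = 6(S'(2) - Δ_1) = -6.
Solving the tridiagonal system: σ_0 = -1, σ_1 = 8, σ_2 = -7.
On [1, 2], S(x) = -3 - 5/2·(x - 1) + 4·(x - 1)² - 5/2·(x - 1)³.
With (x - 1) = 2/3: S(5/3) = -98/27.

-3.6296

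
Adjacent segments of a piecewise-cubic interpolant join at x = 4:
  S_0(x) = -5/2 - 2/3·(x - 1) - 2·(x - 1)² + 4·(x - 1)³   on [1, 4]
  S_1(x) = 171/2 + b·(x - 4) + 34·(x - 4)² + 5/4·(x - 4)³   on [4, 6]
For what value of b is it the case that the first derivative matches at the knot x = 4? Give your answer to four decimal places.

S_0'(x) = -2/3 - 4·(x - 1) + 12·(x - 1)², so S_0'(4) = 286/3. On the right, S_1'(4) = b, so b = 286/3.

95.3333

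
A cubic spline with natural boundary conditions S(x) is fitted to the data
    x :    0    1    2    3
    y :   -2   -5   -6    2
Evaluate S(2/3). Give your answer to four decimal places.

-3.9753

With M_i denoting the second derivative at x_i, h_i = 1, 1, 1, and Δ_i = (y_(i+1) − y_i)/h_i = -3, -1, 8:
  1·M_0 + 4·M_1 + 1·M_2 = 6(Δ_1 - Δ_0) = 12
  1·M_1 + 4·M_2 + 1·M_3 = 6(Δ_2 - Δ_1) = 54
Natural end conditions: M_0 = M_3 = 0.
Solving: M_0 = 0, M_1 = -2/5, M_2 = 68/5, M_3 = 0.
On [0, 1], S(x) = -2 - 44/15·x + 0·x² - 1/15·x³.
With x = 2/3: S(2/3) = -322/81.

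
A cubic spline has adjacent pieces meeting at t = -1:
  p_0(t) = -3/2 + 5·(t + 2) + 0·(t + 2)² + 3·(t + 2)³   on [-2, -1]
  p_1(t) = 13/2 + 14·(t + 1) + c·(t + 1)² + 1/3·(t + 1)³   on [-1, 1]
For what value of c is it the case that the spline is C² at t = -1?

9

p_0''(t) = 0 + 18·(t + 2), so p_0''(-1) = 18. On the right, p_1''(-1) = 2c, so c = 9.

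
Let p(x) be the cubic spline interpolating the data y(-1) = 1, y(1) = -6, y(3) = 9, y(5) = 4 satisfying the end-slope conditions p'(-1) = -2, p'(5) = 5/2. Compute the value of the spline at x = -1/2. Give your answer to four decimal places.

Put m_i = p'' at the i-th knot. Here h = (2, 2, 2) and Δ = (-7/2, 15/2, -5/2), so the interior equations h_(i-1)·m_(i-1) + 2(h_(i-1)+h_i)·m_i + h_i·m_(i+1) = 6(Δ_i − Δ_(i-1)) read
  2·m_0 + 8·m_1 + 2·m_2 = 6(Δ_1 - Δ_0) = 66
  2·m_1 + 8·m_2 + 2·m_3 = 6(Δ_2 - Δ_1) = -60
Clamped end conditions give two more equations: 2h_0·m_0 + h_0·m_1 = 6(Δ_0 - p'(-1)) = -9 and h_2·m_2 + 2h_2·m_3 = 6(p'(5) - Δ_2) = 30.
Solving: m_0 = -47/5, m_1 = 143/10, m_2 = -74/5, m_3 = 149/10.
On [-1, 1], p(x) = 1 - 2·(x + 1) - 47/10·(x + 1)² + 79/40·(x + 1)³.
With (x + 1) = 1/2: p(-1/2) = -297/320.

-0.9281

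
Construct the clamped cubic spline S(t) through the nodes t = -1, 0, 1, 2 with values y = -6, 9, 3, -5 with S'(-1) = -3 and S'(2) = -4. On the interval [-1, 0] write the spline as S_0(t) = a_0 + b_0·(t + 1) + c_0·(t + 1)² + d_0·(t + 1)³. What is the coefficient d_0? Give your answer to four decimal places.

-22.4667

Let M_i = S''(x_i). Step sizes h_i = 1, 1, 1; slopes of the chords Δ_i = (y_(i+1) - y_i)/h_i = 15, -6, -8.
  1·M_0 + 4·M_1 + 1·M_2 = 6(Δ_1 - Δ_0) = -126
  1·M_1 + 4·M_2 + 1·M_3 = 6(Δ_2 - Δ_1) = -12
Clamped end conditions give two more equations: 2h_0·M_0 + h_0·M_1 = 6(Δ_0 - S'(-1)) = 108 and h_2·M_2 + 2h_2·M_3 = 6(S'(2) - Δ_2) = 24.
Solving: M_0 = 1214/15, M_1 = -808/15, M_2 = 128/15, M_3 = 116/15.
On [-1, 0], with S_0(t) = a_0 + b_0·(t + 1) + c_0·(t + 1)² + d_0·(t + 1)³: c_0 = M_0/2 = 607/15, d_0 = (M_1 - M_0)/(6h_0) = -337/15, b_0 = Δ_0 - h_0(2M_0 + M_1)/6 = -3.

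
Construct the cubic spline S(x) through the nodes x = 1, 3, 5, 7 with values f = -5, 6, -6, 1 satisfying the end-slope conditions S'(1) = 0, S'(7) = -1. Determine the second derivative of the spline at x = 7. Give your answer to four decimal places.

Let m_i = S''(x_i). Step sizes h_i = 2, 2, 2; slopes of the chords Δ_i = (y_(i+1) - y_i)/h_i = 11/2, -6, 7/2.
  2·m_0 + 8·m_1 + 2·m_2 = 6(Δ_1 - Δ_0) = -69
  2·m_1 + 8·m_2 + 2·m_3 = 6(Δ_2 - Δ_1) = 57
Clamped end conditions give two more equations: 2h_0·m_0 + h_0·m_1 = 6(Δ_0 - S'(1)) = 33 and h_2·m_2 + 2h_2·m_3 = 6(S'(7) - Δ_2) = -27.
Forward elimination and back-substitution give m_0 = 247/15, m_1 = -493/30, m_2 = 443/30, m_3 = -212/15.

-14.1333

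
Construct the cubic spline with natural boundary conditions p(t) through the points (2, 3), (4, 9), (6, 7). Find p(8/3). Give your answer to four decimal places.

With M_i denoting the second derivative at x_i, h_i = 2, 2, and Δ_i = (y_(i+1) − y_i)/h_i = 3, -1:
  2·M_0 + 8·M_1 + 2·M_2 = 6(Δ_1 - Δ_0) = -24
Natural end conditions: M_0 = M_2 = 0.
Forward elimination and back-substitution give M_0 = 0, M_1 = -3, M_2 = 0.
On [2, 4], p(t) = 3 + 4·(t - 2) + 0·(t - 2)² - 1/4·(t - 2)³.
With (t - 2) = 2/3: p(8/3) = 151/27.

5.5926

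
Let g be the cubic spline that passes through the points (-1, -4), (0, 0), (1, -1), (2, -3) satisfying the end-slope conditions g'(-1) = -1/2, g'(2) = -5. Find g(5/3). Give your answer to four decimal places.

-1.8667

Write M_i for g''(x_i). With h_i = 1, 1, 1 and divided differences Δ_i = 4, -1, -2, the continuity of g' gives the tridiagonal system
  1·M_0 + 4·M_1 + 1·M_2 = 6(Δ_1 - Δ_0) = -30
  1·M_1 + 4·M_2 + 1·M_3 = 6(Δ_2 - Δ_1) = -6
Clamped end conditions give two more equations: 2h_0·M_0 + h_0·M_1 = 6(Δ_0 - g'(-1)) = 27 and h_2·M_2 + 2h_2·M_3 = 6(g'(2) - Δ_2) = -18.
Forward elimination and back-substitution give M_0 = 102/5, M_1 = -69/5, M_2 = 24/5, M_3 = -57/5.
On [1, 2], g(t) = -1 - 17/10·(t - 1) + 12/5·(t - 1)² - 27/10·(t - 1)³.
With (t - 1) = 2/3: g(5/3) = -28/15.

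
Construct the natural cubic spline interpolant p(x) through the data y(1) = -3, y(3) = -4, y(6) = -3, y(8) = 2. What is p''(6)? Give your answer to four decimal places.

With M_i denoting the second derivative at x_i, h_i = 2, 3, 2, and Δ_i = (y_(i+1) − y_i)/h_i = -1/2, 1/3, 5/2:
  2·M_0 + 10·M_1 + 3·M_2 = 6(Δ_1 - Δ_0) = 5
  3·M_1 + 10·M_2 + 2·M_3 = 6(Δ_2 - Δ_1) = 13
Natural end conditions: M_0 = M_3 = 0.
Forward elimination and back-substitution give M_0 = 0, M_1 = 11/91, M_2 = 115/91, M_3 = 0.

1.2637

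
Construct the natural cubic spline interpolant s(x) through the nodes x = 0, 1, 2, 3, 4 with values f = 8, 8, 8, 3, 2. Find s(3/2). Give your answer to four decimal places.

Put M_i = s'' at the i-th knot. Here h = (1, 1, 1, 1) and Δ = (0, 0, -5, -1), so the interior equations h_(i-1)·M_(i-1) + 2(h_(i-1)+h_i)·M_i + h_i·M_(i+1) = 6(Δ_i − Δ_(i-1)) read
  1·M_0 + 4·M_1 + 1·M_2 = 6(Δ_1 - Δ_0) = 0
  1·M_1 + 4·M_2 + 1·M_3 = 6(Δ_2 - Δ_1) = -30
  1·M_2 + 4·M_3 + 1·M_4 = 6(Δ_3 - Δ_2) = 24
Natural end conditions: M_0 = M_4 = 0.
Forward elimination and back-substitution give M_0 = 0, M_1 = 18/7, M_2 = -72/7, M_3 = 60/7, M_4 = 0.
On [1, 2], s(x) = 8 + 6/7·(x - 1) + 9/7·(x - 1)² - 15/7·(x - 1)³.
With (x - 1) = 1/2: s(3/2) = 475/56.

8.4821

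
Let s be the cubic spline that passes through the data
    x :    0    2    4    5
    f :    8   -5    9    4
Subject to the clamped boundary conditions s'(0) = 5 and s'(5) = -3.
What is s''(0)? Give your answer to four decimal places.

-28.7174

With M_i denoting the second derivative at x_i, h_i = 2, 2, 1, and Δ_i = (y_(i+1) − y_i)/h_i = -13/2, 7, -5:
  2·M_0 + 8·M_1 + 2·M_2 = 6(Δ_1 - Δ_0) = 81
  2·M_1 + 6·M_2 + 1·M_3 = 6(Δ_2 - Δ_1) = -72
Clamped end conditions give two more equations: 2h_0·M_0 + h_0·M_1 = 6(Δ_0 - s'(0)) = -69 and h_2·M_2 + 2h_2·M_3 = 6(s'(5) - Δ_2) = 12.
Forward elimination and back-substitution give M_0 = -1321/46, M_1 = 1055/46, M_2 = -518/23, M_3 = 397/23.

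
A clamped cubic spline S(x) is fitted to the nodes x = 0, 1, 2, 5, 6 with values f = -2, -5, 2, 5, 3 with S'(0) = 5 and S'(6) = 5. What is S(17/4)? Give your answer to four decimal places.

Write m_i for S''(x_i). With h_i = 1, 1, 3, 1 and divided differences Δ_i = -3, 7, 1, -2, the continuity of S' gives the tridiagonal system
  1·m_0 + 4·m_1 + 1·m_2 = 6(Δ_1 - Δ_0) = 60
  1·m_1 + 8·m_2 + 3·m_3 = 6(Δ_2 - Δ_1) = -36
  3·m_2 + 8·m_3 + 1·m_4 = 6(Δ_3 - Δ_2) = -18
Clamped end conditions give two more equations: 2h_0·m_0 + h_0·m_1 = 6(Δ_0 - S'(0)) = -48 and h_3·m_3 + 2h_3·m_4 = 6(S'(6) - Δ_3) = 42.
Hence m_0 = -1405/38, m_1 = 493/19, m_2 = -259/38, m_3 = -47/19, m_4 = 845/38.
On [2, 5], S(x) = 2 + 172/19·(x - 2) - 259/76·(x - 2)² + 55/228·(x - 2)³.
With (x - 2) = 9/4: S(17/4) = 38249/4864.

7.8637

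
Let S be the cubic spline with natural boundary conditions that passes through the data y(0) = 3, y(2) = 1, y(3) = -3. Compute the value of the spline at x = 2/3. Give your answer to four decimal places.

With m_i denoting the second derivative at x_i, h_i = 2, 1, and Δ_i = (y_(i+1) − y_i)/h_i = -1, -4:
  2·m_0 + 6·m_1 + 1·m_2 = 6(Δ_1 - Δ_0) = -18
Natural end conditions: m_0 = m_2 = 0.
Hence m_0 = 0, m_1 = -3, m_2 = 0.
On [0, 2], S(x) = 3 + 0·x + 0·x² - 1/4·x³.
With x = 2/3: S(2/3) = 79/27.

2.9259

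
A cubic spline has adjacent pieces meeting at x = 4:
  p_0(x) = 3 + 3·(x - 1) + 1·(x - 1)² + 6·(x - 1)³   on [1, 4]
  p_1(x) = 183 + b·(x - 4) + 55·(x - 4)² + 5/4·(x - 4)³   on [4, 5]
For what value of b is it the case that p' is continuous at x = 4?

171

p_0'(x) = 3 + 2·(x - 1) + 18·(x - 1)², so p_0'(4) = 171. On the right, p_1'(4) = b, so b = 171.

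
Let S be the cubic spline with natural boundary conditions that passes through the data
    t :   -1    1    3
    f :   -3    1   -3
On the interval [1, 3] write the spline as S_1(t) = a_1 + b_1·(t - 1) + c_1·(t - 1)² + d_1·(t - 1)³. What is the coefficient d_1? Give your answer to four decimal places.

0.2500

Put σ_i = S'' at the i-th knot. Here h = (2, 2) and Δ = (2, -2), so the interior equations h_(i-1)·σ_(i-1) + 2(h_(i-1)+h_i)·σ_i + h_i·σ_(i+1) = 6(Δ_i − Δ_(i-1)) read
  2·σ_0 + 8·σ_1 + 2·σ_2 = 6(Δ_1 - Δ_0) = -24
Natural end conditions: σ_0 = σ_2 = 0.
Forward elimination and back-substitution give σ_0 = 0, σ_1 = -3, σ_2 = 0.
On [1, 3], with S_1(t) = a_1 + b_1·(t - 1) + c_1·(t - 1)² + d_1·(t - 1)³: c_1 = σ_1/2 = -3/2, d_1 = (σ_2 - σ_1)/(6h_1) = 1/4, b_1 = Δ_1 - h_1(2σ_1 + σ_2)/6 = 0.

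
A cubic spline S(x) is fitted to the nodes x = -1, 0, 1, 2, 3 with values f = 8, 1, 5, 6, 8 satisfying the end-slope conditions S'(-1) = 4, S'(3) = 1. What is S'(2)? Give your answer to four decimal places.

0.8393

Write M_i for S''(x_i). With h_i = 1, 1, 1, 1 and divided differences Δ_i = -7, 4, 1, 2, the continuity of S' gives the tridiagonal system
  1·M_0 + 4·M_1 + 1·M_2 = 6(Δ_1 - Δ_0) = 66
  1·M_1 + 4·M_2 + 1·M_3 = 6(Δ_2 - Δ_1) = -18
  1·M_2 + 4·M_3 + 1·M_4 = 6(Δ_3 - Δ_2) = 6
Clamped end conditions give two more equations: 2h_0·M_0 + h_0·M_1 = 6(Δ_0 - S'(-1)) = -66 and h_3·M_3 + 2h_3·M_4 = 6(S'(3) - Δ_3) = -6.
Solving: M_0 = -1377/28, M_1 = 453/14, M_2 = -57/4, M_3 = 93/14, M_4 = -177/28.
On [2, 3], S'(x) = b_3 + 2c_3·(x - 2) + 3d_3·(x - 2)² with b_3 = Δ_3 - h_3(2M_3 + M_4)/6 = 47/56, c_3 = M_3/2 = 93/28, d_3 = (M_4 - M_3)/(6h_3) = -121/56. So S'(2) = 47/56.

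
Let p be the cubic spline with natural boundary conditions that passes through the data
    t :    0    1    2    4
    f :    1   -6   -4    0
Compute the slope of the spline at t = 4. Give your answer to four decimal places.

1.2174

With M_i denoting the second derivative at x_i, h_i = 1, 1, 2, and Δ_i = (y_(i+1) − y_i)/h_i = -7, 2, 2:
  1·M_0 + 4·M_1 + 1·M_2 = 6(Δ_1 - Δ_0) = 54
  1·M_1 + 6·M_2 + 2·M_3 = 6(Δ_2 - Δ_1) = 0
Natural end conditions: M_0 = M_3 = 0.
Hence M_0 = 0, M_1 = 324/23, M_2 = -54/23, M_3 = 0.
On [2, 4], p'(t) = b_2 + 2c_2·(t - 2) + 3d_2·(t - 2)² with b_2 = Δ_2 - h_2(2M_2 + M_3)/6 = 82/23, c_2 = M_2/2 = -27/23, d_2 = (M_3 - M_2)/(6h_2) = 9/46. So p'(4) = 28/23.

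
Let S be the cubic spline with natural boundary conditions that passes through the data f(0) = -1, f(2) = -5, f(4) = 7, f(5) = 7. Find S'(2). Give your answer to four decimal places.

Let M_i = S''(x_i). Step sizes h_i = 2, 2, 1; slopes of the chords Δ_i = (y_(i+1) - y_i)/h_i = -2, 6, 0.
  2·M_0 + 8·M_1 + 2·M_2 = 6(Δ_1 - Δ_0) = 48
  2·M_1 + 6·M_2 + 1·M_3 = 6(Δ_2 - Δ_1) = -36
Natural end conditions: M_0 = M_3 = 0.
Hence M_0 = 0, M_1 = 90/11, M_2 = -96/11, M_3 = 0.
On [2, 4], S'(x) = b_1 + 2c_1·(x - 2) + 3d_1·(x - 2)² with b_1 = Δ_1 - h_1(2M_1 + M_2)/6 = 38/11, c_1 = M_1/2 = 45/11, d_1 = (M_2 - M_1)/(6h_1) = -31/22. So S'(2) = 38/11.

3.4545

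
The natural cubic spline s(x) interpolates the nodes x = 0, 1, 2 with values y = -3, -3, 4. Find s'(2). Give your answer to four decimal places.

8.7500

Let σ_i = s''(x_i). Step sizes h_i = 1, 1; slopes of the chords Δ_i = (y_(i+1) - y_i)/h_i = 0, 7.
  1·σ_0 + 4·σ_1 + 1·σ_2 = 6(Δ_1 - Δ_0) = 42
Natural end conditions: σ_0 = σ_2 = 0.
Forward elimination and back-substitution give σ_0 = 0, σ_1 = 21/2, σ_2 = 0.
On [1, 2], s'(x) = b_1 + 2c_1·(x - 1) + 3d_1·(x - 1)² with b_1 = Δ_1 - h_1(2σ_1 + σ_2)/6 = 7/2, c_1 = σ_1/2 = 21/4, d_1 = (σ_2 - σ_1)/(6h_1) = -7/4. So s'(2) = 35/4.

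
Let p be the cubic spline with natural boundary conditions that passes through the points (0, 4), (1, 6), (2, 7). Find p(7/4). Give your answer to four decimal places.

Let σ_i = p''(x_i). Step sizes h_i = 1, 1; slopes of the chords Δ_i = (y_(i+1) - y_i)/h_i = 2, 1.
  1·σ_0 + 4·σ_1 + 1·σ_2 = 6(Δ_1 - Δ_0) = -6
Natural end conditions: σ_0 = σ_2 = 0.
Hence σ_0 = 0, σ_1 = -3/2, σ_2 = 0.
On [1, 2], p(x) = 6 + 3/2·(x - 1) - 3/4·(x - 1)² + 1/4·(x - 1)³.
With (x - 1) = 3/4: p(7/4) = 1743/256.

6.8086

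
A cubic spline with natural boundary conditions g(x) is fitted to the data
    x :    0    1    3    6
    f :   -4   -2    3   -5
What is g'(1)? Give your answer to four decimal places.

With m_i denoting the second derivative at x_i, h_i = 1, 2, 3, and Δ_i = (y_(i+1) − y_i)/h_i = 2, 5/2, -8/3:
  1·m_0 + 6·m_1 + 2·m_2 = 6(Δ_1 - Δ_0) = 3
  2·m_1 + 10·m_2 + 3·m_3 = 6(Δ_2 - Δ_1) = -31
Natural end conditions: m_0 = m_3 = 0.
Solving the tridiagonal system: m_0 = 0, m_1 = 23/14, m_2 = -24/7, m_3 = 0.
On [1, 3], g'(x) = b_1 + 2c_1·(x - 1) + 3d_1·(x - 1)² with b_1 = Δ_1 - h_1(2m_1 + m_2)/6 = 107/42, c_1 = m_1/2 = 23/28, d_1 = (m_2 - m_1)/(6h_1) = -71/168. So g'(1) = 107/42.

2.5476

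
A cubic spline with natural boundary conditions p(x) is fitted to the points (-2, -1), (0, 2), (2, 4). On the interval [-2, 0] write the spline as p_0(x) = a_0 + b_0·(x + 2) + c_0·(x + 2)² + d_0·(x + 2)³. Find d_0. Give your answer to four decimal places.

-0.0313

Let m_i = p''(x_i). Step sizes h_i = 2, 2; slopes of the chords Δ_i = (y_(i+1) - y_i)/h_i = 3/2, 1.
  2·m_0 + 8·m_1 + 2·m_2 = 6(Δ_1 - Δ_0) = -3
Natural end conditions: m_0 = m_2 = 0.
Hence m_0 = 0, m_1 = -3/8, m_2 = 0.
On [-2, 0], with p_0(x) = a_0 + b_0·(x + 2) + c_0·(x + 2)² + d_0·(x + 2)³: c_0 = m_0/2 = 0, d_0 = (m_1 - m_0)/(6h_0) = -1/32, b_0 = Δ_0 - h_0(2m_0 + m_1)/6 = 13/8.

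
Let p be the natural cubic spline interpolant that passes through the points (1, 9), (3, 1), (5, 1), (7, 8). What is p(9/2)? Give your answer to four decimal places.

With m_i denoting the second derivative at x_i, h_i = 2, 2, 2, and Δ_i = (y_(i+1) − y_i)/h_i = -4, 0, 7/2:
  2·m_0 + 8·m_1 + 2·m_2 = 6(Δ_1 - Δ_0) = 24
  2·m_1 + 8·m_2 + 2·m_3 = 6(Δ_2 - Δ_1) = 21
Natural end conditions: m_0 = m_3 = 0.
Hence m_0 = 0, m_1 = 5/2, m_2 = 2, m_3 = 0.
On [3, 5], p(x) = 1 - 7/3·(x - 3) + 5/4·(x - 3)² - 1/24·(x - 3)³.
With (x - 3) = 3/2: p(9/2) = 11/64.

0.1719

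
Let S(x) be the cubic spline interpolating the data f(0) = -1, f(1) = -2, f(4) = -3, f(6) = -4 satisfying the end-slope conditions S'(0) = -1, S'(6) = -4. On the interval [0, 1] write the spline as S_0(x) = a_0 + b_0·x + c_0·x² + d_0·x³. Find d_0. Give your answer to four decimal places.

0.0321

With m_i denoting the second derivative at x_i, h_i = 1, 3, 2, and Δ_i = (y_(i+1) − y_i)/h_i = -1, -1/3, -1/2:
  1·m_0 + 8·m_1 + 3·m_2 = 6(Δ_1 - Δ_0) = 4
  3·m_1 + 10·m_2 + 2·m_3 = 6(Δ_2 - Δ_1) = -1
Clamped end conditions give two more equations: 2h_0·m_0 + h_0·m_1 = 6(Δ_0 - S'(0)) = 0 and h_2·m_2 + 2h_2·m_3 = 6(S'(6) - Δ_2) = -21.
Hence m_0 = -5/78, m_1 = 5/39, m_2 = 79/78, m_3 = -449/78.
On [0, 1], with S_0(x) = a_0 + b_0·x + c_0·x² + d_0·x³: c_0 = m_0/2 = -5/156, d_0 = (m_1 - m_0)/(6h_0) = 5/156, b_0 = Δ_0 - h_0(2m_0 + m_1)/6 = -1.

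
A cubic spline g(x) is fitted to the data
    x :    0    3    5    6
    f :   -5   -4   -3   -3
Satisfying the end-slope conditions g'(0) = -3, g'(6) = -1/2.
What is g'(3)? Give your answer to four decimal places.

Write M_i for g''(x_i). With h_i = 3, 2, 1 and divided differences Δ_i = 1/3, 1/2, 0, the continuity of g' gives the tridiagonal system
  3·M_0 + 10·M_1 + 2·M_2 = 6(Δ_1 - Δ_0) = 1
  2·M_1 + 6·M_2 + 1·M_3 = 6(Δ_2 - Δ_1) = -3
Clamped end conditions give two more equations: 2h_0·M_0 + h_0·M_1 = 6(Δ_0 - g'(0)) = 20 and h_2·M_2 + 2h_2·M_3 = 6(g'(6) - Δ_2) = -3.
Forward elimination and back-substitution give M_0 = 221/57, M_1 = -62/57, M_2 = 7/57, M_3 = -89/57.
On [3, 5], g'(x) = b_1 + 2c_1·(x - 3) + 3d_1·(x - 3)² with b_1 = Δ_1 - h_1(2M_1 + M_2)/6 = 45/38, c_1 = M_1/2 = -31/57, d_1 = (M_2 - M_1)/(6h_1) = 23/228. So g'(3) = 45/38.

1.1842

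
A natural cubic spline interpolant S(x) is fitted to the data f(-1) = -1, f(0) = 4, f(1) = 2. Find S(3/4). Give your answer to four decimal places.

Put M_i = S'' at the i-th knot. Here h = (1, 1) and Δ = (5, -2), so the interior equations h_(i-1)·M_(i-1) + 2(h_(i-1)+h_i)·M_i + h_i·M_(i+1) = 6(Δ_i − Δ_(i-1)) read
  1·M_0 + 4·M_1 + 1·M_2 = 6(Δ_1 - Δ_0) = -42
Natural end conditions: M_0 = M_2 = 0.
Solving: M_0 = 0, M_1 = -21/2, M_2 = 0.
On [0, 1], S(x) = 4 + 3/2·x - 21/4·x² + 7/4·x³.
With x = 3/4: S(3/4) = 745/256.

2.9102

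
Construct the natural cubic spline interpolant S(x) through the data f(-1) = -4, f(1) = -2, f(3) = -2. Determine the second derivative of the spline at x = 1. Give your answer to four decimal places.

-0.7500

With σ_i denoting the second derivative at x_i, h_i = 2, 2, and Δ_i = (y_(i+1) − y_i)/h_i = 1, 0:
  2·σ_0 + 8·σ_1 + 2·σ_2 = 6(Δ_1 - Δ_0) = -6
Natural end conditions: σ_0 = σ_2 = 0.
Solving: σ_0 = 0, σ_1 = -3/4, σ_2 = 0.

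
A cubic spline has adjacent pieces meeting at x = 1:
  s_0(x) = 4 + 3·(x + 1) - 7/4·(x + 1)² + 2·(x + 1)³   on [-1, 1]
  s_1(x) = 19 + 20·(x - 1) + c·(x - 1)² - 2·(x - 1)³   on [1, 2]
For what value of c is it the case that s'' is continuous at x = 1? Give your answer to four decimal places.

s_0''(x) = -7/2 + 12·(x + 1), so s_0''(1) = 41/2. On the right, s_1''(1) = 2c, so c = 41/4.

10.2500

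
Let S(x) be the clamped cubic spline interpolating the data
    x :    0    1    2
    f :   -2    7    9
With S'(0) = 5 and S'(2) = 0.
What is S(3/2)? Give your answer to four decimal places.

With m_i denoting the second derivative at x_i, h_i = 1, 1, and Δ_i = (y_(i+1) − y_i)/h_i = 9, 2:
  1·m_0 + 4·m_1 + 1·m_2 = 6(Δ_1 - Δ_0) = -42
Clamped end conditions give two more equations: 2h_0·m_0 + h_0·m_1 = 6(Δ_0 - S'(0)) = 24 and h_1·m_1 + 2h_1·m_2 = 6(S'(2) - Δ_1) = -12.
Solving: m_0 = 20, m_1 = -16, m_2 = 2.
On [1, 2], S(x) = 7 + 7·(x - 1) - 8·(x - 1)² + 3·(x - 1)³.
With (x - 1) = 1/2: S(3/2) = 71/8.

8.8750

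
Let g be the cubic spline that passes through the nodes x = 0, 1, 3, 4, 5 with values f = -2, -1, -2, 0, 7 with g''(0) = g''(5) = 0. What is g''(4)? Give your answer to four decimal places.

6.9836

Let M_i = g''(x_i). Step sizes h_i = 1, 2, 1, 1; slopes of the chords Δ_i = (y_(i+1) - y_i)/h_i = 1, -1/2, 2, 7.
  1·M_0 + 6·M_1 + 2·M_2 = 6(Δ_1 - Δ_0) = -9
  2·M_1 + 6·M_2 + 1·M_3 = 6(Δ_2 - Δ_1) = 15
  1·M_2 + 4·M_3 + 1·M_4 = 6(Δ_3 - Δ_2) = 30
Natural end conditions: M_0 = M_4 = 0.
Forward elimination and back-substitution give M_0 = 0, M_1 = -267/122, M_2 = 126/61, M_3 = 426/61, M_4 = 0.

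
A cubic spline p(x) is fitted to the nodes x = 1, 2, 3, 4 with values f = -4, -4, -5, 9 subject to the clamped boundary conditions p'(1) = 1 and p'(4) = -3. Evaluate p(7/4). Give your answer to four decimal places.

Let m_i = p''(x_i). Step sizes h_i = 1, 1, 1; slopes of the chords Δ_i = (y_(i+1) - y_i)/h_i = 0, -1, 14.
  1·m_0 + 4·m_1 + 1·m_2 = 6(Δ_1 - Δ_0) = -6
  1·m_1 + 4·m_2 + 1·m_3 = 6(Δ_2 - Δ_1) = 90
Clamped end conditions give two more equations: 2h_0·m_0 + h_0·m_1 = 6(Δ_0 - p'(1)) = -6 and h_2·m_2 + 2h_2·m_3 = 6(p'(4) - Δ_2) = -102.
Hence m_0 = 56/15, m_1 = -202/15, m_2 = 662/15, m_3 = -1096/15.
On [1, 2], p(x) = -4 + 1·(x - 1) + 28/15·(x - 1)² - 43/15·(x - 1)³.
With (x - 1) = 3/4: p(7/4) = -1091/320.

-3.4094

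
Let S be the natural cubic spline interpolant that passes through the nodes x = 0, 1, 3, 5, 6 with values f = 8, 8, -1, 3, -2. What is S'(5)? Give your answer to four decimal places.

Let m_i = S''(x_i). Step sizes h_i = 1, 2, 2, 1; slopes of the chords Δ_i = (y_(i+1) - y_i)/h_i = 0, -9/2, 2, -5.
  1·m_0 + 6·m_1 + 2·m_2 = 6(Δ_1 - Δ_0) = -27
  2·m_1 + 8·m_2 + 2·m_3 = 6(Δ_2 - Δ_1) = 39
  2·m_2 + 6·m_3 + 1·m_4 = 6(Δ_3 - Δ_2) = -42
Natural end conditions: m_0 = m_4 = 0.
Forward elimination and back-substitution give m_0 = 0, m_1 = -38/5, m_2 = 93/10, m_3 = -101/10, m_4 = 0.
On [5, 6], S'(x) = b_3 + 2c_3·(x - 5) + 3d_3·(x - 5)² with b_3 = Δ_3 - h_3(2m_3 + m_4)/6 = -49/30, c_3 = m_3/2 = -101/20, d_3 = (m_4 - m_3)/(6h_3) = 101/60. So S'(5) = -49/30.

-1.6333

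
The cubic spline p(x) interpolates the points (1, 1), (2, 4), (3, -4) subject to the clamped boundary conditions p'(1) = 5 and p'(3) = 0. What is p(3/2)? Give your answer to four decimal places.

3.7500

With σ_i denoting the second derivative at x_i, h_i = 1, 1, and Δ_i = (y_(i+1) − y_i)/h_i = 3, -8:
  1·σ_0 + 4·σ_1 + 1·σ_2 = 6(Δ_1 - Δ_0) = -66
Clamped end conditions give two more equations: 2h_0·σ_0 + h_0·σ_1 = 6(Δ_0 - p'(1)) = -12 and h_1·σ_1 + 2h_1·σ_2 = 6(p'(3) - Δ_1) = 48.
Solving: σ_0 = 8, σ_1 = -28, σ_2 = 38.
On [1, 2], p(x) = 1 + 5·(x - 1) + 4·(x - 1)² - 6·(x - 1)³.
With (x - 1) = 1/2: p(3/2) = 15/4.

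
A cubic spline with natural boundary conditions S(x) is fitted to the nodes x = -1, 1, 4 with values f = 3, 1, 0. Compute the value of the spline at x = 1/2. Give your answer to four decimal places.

Write m_i for S''(x_i). With h_i = 2, 3 and divided differences Δ_i = -1, -1/3, the continuity of S' gives the tridiagonal system
  2·m_0 + 10·m_1 + 3·m_2 = 6(Δ_1 - Δ_0) = 4
Natural end conditions: m_0 = m_2 = 0.
Forward elimination and back-substitution give m_0 = 0, m_1 = 2/5, m_2 = 0.
On [-1, 1], S(x) = 3 - 17/15·(x + 1) + 0·(x + 1)² + 1/30·(x + 1)³.
With (x + 1) = 3/2: S(1/2) = 113/80.

1.4125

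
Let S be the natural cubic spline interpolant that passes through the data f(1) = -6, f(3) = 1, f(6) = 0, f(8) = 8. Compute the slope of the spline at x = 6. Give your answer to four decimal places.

Let M_i = S''(x_i). Step sizes h_i = 2, 3, 2; slopes of the chords Δ_i = (y_(i+1) - y_i)/h_i = 7/2, -1/3, 4.
  2·M_0 + 10·M_1 + 3·M_2 = 6(Δ_1 - Δ_0) = -23
  3·M_1 + 10·M_2 + 2·M_3 = 6(Δ_2 - Δ_1) = 26
Natural end conditions: M_0 = M_3 = 0.
Solving the tridiagonal system: M_0 = 0, M_1 = -44/13, M_2 = 47/13, M_3 = 0.
On [6, 8], S'(x) = b_2 + 2c_2·(x - 6) + 3d_2·(x - 6)² with b_2 = Δ_2 - h_2(2M_2 + M_3)/6 = 62/39, c_2 = M_2/2 = 47/26, d_2 = (M_3 - M_2)/(6h_2) = -47/156. So S'(6) = 62/39.

1.5897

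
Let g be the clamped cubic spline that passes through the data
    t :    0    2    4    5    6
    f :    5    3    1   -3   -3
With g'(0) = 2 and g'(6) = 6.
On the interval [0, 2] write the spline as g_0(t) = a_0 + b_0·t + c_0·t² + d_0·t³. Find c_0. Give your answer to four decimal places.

-2.8810

With m_i denoting the second derivative at x_i, h_i = 2, 2, 1, 1, and Δ_i = (y_(i+1) − y_i)/h_i = -1, -1, -4, 0:
  2·m_0 + 8·m_1 + 2·m_2 = 6(Δ_1 - Δ_0) = 0
  2·m_1 + 6·m_2 + 1·m_3 = 6(Δ_2 - Δ_1) = -18
  1·m_2 + 4·m_3 + 1·m_4 = 6(Δ_3 - Δ_2) = 24
Clamped end conditions give two more equations: 2h_0·m_0 + h_0·m_1 = 6(Δ_0 - g'(0)) = -18 and h_3·m_3 + 2h_3·m_4 = 6(g'(6) - Δ_3) = 36.
Solving: m_0 = -121/21, m_1 = 53/21, m_2 = -13/3, m_3 = 62/21, m_4 = 347/21.
On [0, 2], with g_0(t) = a_0 + b_0·t + c_0·t² + d_0·t³: c_0 = m_0/2 = -121/42, d_0 = (m_1 - m_0)/(6h_0) = 29/42, b_0 = Δ_0 - h_0(2m_0 + m_1)/6 = 2.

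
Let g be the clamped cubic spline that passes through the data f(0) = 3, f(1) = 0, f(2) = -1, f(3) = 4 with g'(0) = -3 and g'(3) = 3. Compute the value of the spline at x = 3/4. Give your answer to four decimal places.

0.7500

Write M_i for g''(x_i). With h_i = 1, 1, 1 and divided differences Δ_i = -3, -1, 5, the continuity of g' gives the tridiagonal system
  1·M_0 + 4·M_1 + 1·M_2 = 6(Δ_1 - Δ_0) = 12
  1·M_1 + 4·M_2 + 1·M_3 = 6(Δ_2 - Δ_1) = 36
Clamped end conditions give two more equations: 2h_0·M_0 + h_0·M_1 = 6(Δ_0 - g'(0)) = 0 and h_2·M_2 + 2h_2·M_3 = 6(g'(3) - Δ_2) = -12.
Forward elimination and back-substitution give M_0 = 0, M_1 = 0, M_2 = 12, M_3 = -12.
On [0, 1], g(x) = 3 - 3·x + 0·x² + 0·x³.
With x = 3/4: g(3/4) = 3/4.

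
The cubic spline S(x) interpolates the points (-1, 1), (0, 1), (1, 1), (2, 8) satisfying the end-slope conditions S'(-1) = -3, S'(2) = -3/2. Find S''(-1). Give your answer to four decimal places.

With σ_i denoting the second derivative at x_i, h_i = 1, 1, 1, and Δ_i = (y_(i+1) − y_i)/h_i = 0, 0, 7:
  1·σ_0 + 4·σ_1 + 1·σ_2 = 6(Δ_1 - Δ_0) = 0
  1·σ_1 + 4·σ_2 + 1·σ_3 = 6(Δ_2 - Δ_1) = 42
Clamped end conditions give two more equations: 2h_0·σ_0 + h_0·σ_1 = 6(Δ_0 - S'(-1)) = 18 and h_2·σ_2 + 2h_2·σ_3 = 6(S'(2) - Δ_2) = -51.
Forward elimination and back-substitution give σ_0 = 67/5, σ_1 = -44/5, σ_2 = 109/5, σ_3 = -182/5.

13.4000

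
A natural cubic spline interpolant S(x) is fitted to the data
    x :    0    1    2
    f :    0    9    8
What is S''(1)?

-15

Write σ_i for S''(x_i). With h_i = 1, 1 and divided differences Δ_i = 9, -1, the continuity of S' gives the tridiagonal system
  1·σ_0 + 4·σ_1 + 1·σ_2 = 6(Δ_1 - Δ_0) = -60
Natural end conditions: σ_0 = σ_2 = 0.
Solving: σ_0 = 0, σ_1 = -15, σ_2 = 0.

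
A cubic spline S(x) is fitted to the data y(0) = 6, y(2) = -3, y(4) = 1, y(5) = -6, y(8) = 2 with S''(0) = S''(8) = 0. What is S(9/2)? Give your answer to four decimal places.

-2.2307

With M_i denoting the second derivative at x_i, h_i = 2, 2, 1, 3, and Δ_i = (y_(i+1) − y_i)/h_i = -9/2, 2, -7, 8/3:
  2·M_0 + 8·M_1 + 2·M_2 = 6(Δ_1 - Δ_0) = 39
  2·M_1 + 6·M_2 + 1·M_3 = 6(Δ_2 - Δ_1) = -54
  1·M_2 + 8·M_3 + 3·M_4 = 6(Δ_3 - Δ_2) = 58
Natural end conditions: M_0 = M_4 = 0.
Solving the tridiagonal system: M_0 = 0, M_1 = 2813/344, M_2 = -568/43, M_3 = 1531/172, M_4 = 0.
On [4, 5], S(x) = 1 - 4211/1032·(x - 4) - 284/43·(x - 4)² + 3803/1032·(x - 4)³.
With (x - 4) = 1/2: S(9/2) = -6139/2752.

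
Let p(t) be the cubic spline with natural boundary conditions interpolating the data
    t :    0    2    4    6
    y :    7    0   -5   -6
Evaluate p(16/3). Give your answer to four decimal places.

-5.9432

Let σ_i = p''(x_i). Step sizes h_i = 2, 2, 2; slopes of the chords Δ_i = (y_(i+1) - y_i)/h_i = -7/2, -5/2, -1/2.
  2·σ_0 + 8·σ_1 + 2·σ_2 = 6(Δ_1 - Δ_0) = 6
  2·σ_1 + 8·σ_2 + 2·σ_3 = 6(Δ_2 - Δ_1) = 12
Natural end conditions: σ_0 = σ_3 = 0.
Solving the tridiagonal system: σ_0 = 0, σ_1 = 2/5, σ_2 = 7/5, σ_3 = 0.
On [4, 6], p(t) = -5 - 43/30·(t - 4) + 7/10·(t - 4)² - 7/60·(t - 4)³.
With (t - 4) = 4/3: p(16/3) = -2407/405.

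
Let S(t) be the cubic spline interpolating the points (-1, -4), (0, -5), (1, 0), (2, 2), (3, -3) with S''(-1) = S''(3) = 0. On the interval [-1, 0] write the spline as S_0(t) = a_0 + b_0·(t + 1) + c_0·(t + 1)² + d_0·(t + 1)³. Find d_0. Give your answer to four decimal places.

Write M_i for S''(x_i). With h_i = 1, 1, 1, 1 and divided differences Δ_i = -1, 5, 2, -5, the continuity of S' gives the tridiagonal system
  1·M_0 + 4·M_1 + 1·M_2 = 6(Δ_1 - Δ_0) = 36
  1·M_1 + 4·M_2 + 1·M_3 = 6(Δ_2 - Δ_1) = -18
  1·M_2 + 4·M_3 + 1·M_4 = 6(Δ_3 - Δ_2) = -42
Natural end conditions: M_0 = M_4 = 0.
Forward elimination and back-substitution give M_0 = 0, M_1 = 285/28, M_2 = -33/7, M_3 = -261/28, M_4 = 0.
On [-1, 0], with S_0(t) = a_0 + b_0·(t + 1) + c_0·(t + 1)² + d_0·(t + 1)³: c_0 = M_0/2 = 0, d_0 = (M_1 - M_0)/(6h_0) = 95/56, b_0 = Δ_0 - h_0(2M_0 + M_1)/6 = -151/56.

1.6964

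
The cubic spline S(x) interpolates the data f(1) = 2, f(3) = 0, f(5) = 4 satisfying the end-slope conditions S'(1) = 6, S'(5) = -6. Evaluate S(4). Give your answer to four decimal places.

Put M_i = S'' at the i-th knot. Here h = (2, 2) and Δ = (-1, 2), so the interior equations h_(i-1)·M_(i-1) + 2(h_(i-1)+h_i)·M_i + h_i·M_(i+1) = 6(Δ_i − Δ_(i-1)) read
  2·M_0 + 8·M_1 + 2·M_2 = 6(Δ_1 - Δ_0) = 18
Clamped end conditions give two more equations: 2h_0·M_0 + h_0·M_1 = 6(Δ_0 - S'(1)) = -42 and h_1·M_1 + 2h_1·M_2 = 6(S'(5) - Δ_1) = -48.
Hence M_0 = -63/4, M_1 = 21/2, M_2 = -69/4.
On [3, 5], S(x) = 0 + 3/4·(x - 3) + 21/4·(x - 3)² - 37/16·(x - 3)³.
With (x - 3) = 1: S(4) = 59/16.

3.6875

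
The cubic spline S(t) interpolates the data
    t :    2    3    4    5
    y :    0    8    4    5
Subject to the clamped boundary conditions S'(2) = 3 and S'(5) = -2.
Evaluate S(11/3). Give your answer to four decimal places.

5.6148

Put σ_i = S'' at the i-th knot. Here h = (1, 1, 1) and Δ = (8, -4, 1), so the interior equations h_(i-1)·σ_(i-1) + 2(h_(i-1)+h_i)·σ_i + h_i·σ_(i+1) = 6(Δ_i − Δ_(i-1)) read
  1·σ_0 + 4·σ_1 + 1·σ_2 = 6(Δ_1 - Δ_0) = -72
  1·σ_1 + 4·σ_2 + 1·σ_3 = 6(Δ_2 - Δ_1) = 30
Clamped end conditions give two more equations: 2h_0·σ_0 + h_0·σ_1 = 6(Δ_0 - S'(2)) = 30 and h_2·σ_2 + 2h_2·σ_3 = 6(S'(5) - Δ_2) = -18.
Solving: σ_0 = 454/15, σ_1 = -458/15, σ_2 = 298/15, σ_3 = -284/15.
On [3, 4], S(t) = 8 + 43/15·(t - 3) - 229/15·(t - 3)² + 42/5·(t - 3)³.
With (t - 3) = 2/3: S(11/3) = 758/135.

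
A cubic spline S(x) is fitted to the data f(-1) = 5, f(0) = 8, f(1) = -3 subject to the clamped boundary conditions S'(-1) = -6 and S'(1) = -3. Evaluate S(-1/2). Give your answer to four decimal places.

6.2188

Write M_i for S''(x_i). With h_i = 1, 1 and divided differences Δ_i = 3, -11, the continuity of S' gives the tridiagonal system
  1·M_0 + 4·M_1 + 1·M_2 = 6(Δ_1 - Δ_0) = -84
Clamped end conditions give two more equations: 2h_0·M_0 + h_0·M_1 = 6(Δ_0 - S'(-1)) = 54 and h_1·M_1 + 2h_1·M_2 = 6(S'(1) - Δ_1) = 48.
Solving: M_0 = 99/2, M_1 = -45, M_2 = 93/2.
On [-1, 0], S(x) = 5 - 6·(x + 1) + 99/4·(x + 1)² - 63/4·(x + 1)³.
With (x + 1) = 1/2: S(-1/2) = 199/32.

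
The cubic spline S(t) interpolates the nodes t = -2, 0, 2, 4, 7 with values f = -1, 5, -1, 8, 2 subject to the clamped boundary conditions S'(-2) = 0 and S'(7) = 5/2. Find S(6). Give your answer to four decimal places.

2.9251

With M_i denoting the second derivative at x_i, h_i = 2, 2, 2, 3, and Δ_i = (y_(i+1) − y_i)/h_i = 3, -3, 9/2, -2:
  2·M_0 + 8·M_1 + 2·M_2 = 6(Δ_1 - Δ_0) = -36
  2·M_1 + 8·M_2 + 2·M_3 = 6(Δ_2 - Δ_1) = 45
  2·M_2 + 10·M_3 + 3·M_4 = 6(Δ_3 - Δ_2) = -39
Clamped end conditions give two more equations: 2h_0·M_0 + h_0·M_1 = 6(Δ_0 - S'(-2)) = 18 and h_3·M_3 + 2h_3·M_4 = 6(S'(7) - Δ_3) = 27.
Solving: M_0 = 2527/276, M_1 = -1285/138, M_2 = 2785/276, M_3 = -590/69, M_4 = 1211/138.
On [4, 7], S(t) = 8 + 199/92·(t - 4) - 295/69·(t - 4)² + 797/828·(t - 4)³.
With (t - 4) = 2: S(6) = 1211/414.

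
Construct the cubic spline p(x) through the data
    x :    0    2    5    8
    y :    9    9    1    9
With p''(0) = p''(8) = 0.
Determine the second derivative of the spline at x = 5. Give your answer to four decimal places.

With m_i denoting the second derivative at x_i, h_i = 2, 3, 3, and Δ_i = (y_(i+1) − y_i)/h_i = 0, -8/3, 8/3:
  2·m_0 + 10·m_1 + 3·m_2 = 6(Δ_1 - Δ_0) = -16
  3·m_1 + 12·m_2 + 3·m_3 = 6(Δ_2 - Δ_1) = 32
Natural end conditions: m_0 = m_3 = 0.
Forward elimination and back-substitution give m_0 = 0, m_1 = -96/37, m_2 = 368/111, m_3 = 0.

3.3153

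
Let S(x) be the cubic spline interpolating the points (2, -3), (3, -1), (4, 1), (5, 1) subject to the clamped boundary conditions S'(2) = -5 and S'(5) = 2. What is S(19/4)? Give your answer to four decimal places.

0.7156

Put σ_i = S'' at the i-th knot. Here h = (1, 1, 1) and Δ = (2, 2, 0), so the interior equations h_(i-1)·σ_(i-1) + 2(h_(i-1)+h_i)·σ_i + h_i·σ_(i+1) = 6(Δ_i − Δ_(i-1)) read
  1·σ_0 + 4·σ_1 + 1·σ_2 = 6(Δ_1 - Δ_0) = 0
  1·σ_1 + 4·σ_2 + 1·σ_3 = 6(Δ_2 - Δ_1) = -12
Clamped end conditions give two more equations: 2h_0·σ_0 + h_0·σ_1 = 6(Δ_0 - S'(2)) = 42 and h_2·σ_2 + 2h_2·σ_3 = 6(S'(5) - Δ_2) = 12.
Hence σ_0 = 352/15, σ_1 = -74/15, σ_2 = -56/15, σ_3 = 118/15.
On [4, 5], S(x) = 1 - 1/15·(x - 4) - 28/15·(x - 4)² + 29/15·(x - 4)³.
With (x - 4) = 3/4: S(19/4) = 229/320.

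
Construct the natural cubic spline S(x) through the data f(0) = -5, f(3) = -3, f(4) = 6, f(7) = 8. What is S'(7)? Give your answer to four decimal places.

-2.9048

Put σ_i = S'' at the i-th knot. Here h = (3, 1, 3) and Δ = (2/3, 9, 2/3), so the interior equations h_(i-1)·σ_(i-1) + 2(h_(i-1)+h_i)·σ_i + h_i·σ_(i+1) = 6(Δ_i − Δ_(i-1)) read
  3·σ_0 + 8·σ_1 + 1·σ_2 = 6(Δ_1 - Δ_0) = 50
  1·σ_1 + 8·σ_2 + 3·σ_3 = 6(Δ_2 - Δ_1) = -50
Natural end conditions: σ_0 = σ_3 = 0.
Forward elimination and back-substitution give σ_0 = 0, σ_1 = 50/7, σ_2 = -50/7, σ_3 = 0.
On [4, 7], S'(x) = b_2 + 2c_2·(x - 4) + 3d_2·(x - 4)² with b_2 = Δ_2 - h_2(2σ_2 + σ_3)/6 = 164/21, c_2 = σ_2/2 = -25/7, d_2 = (σ_3 - σ_2)/(6h_2) = 25/63. So S'(7) = -61/21.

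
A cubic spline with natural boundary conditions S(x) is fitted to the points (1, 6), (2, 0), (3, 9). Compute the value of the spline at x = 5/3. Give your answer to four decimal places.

Write m_i for S''(x_i). With h_i = 1, 1 and divided differences Δ_i = -6, 9, the continuity of S' gives the tridiagonal system
  1·m_0 + 4·m_1 + 1·m_2 = 6(Δ_1 - Δ_0) = 90
Natural end conditions: m_0 = m_2 = 0.
Solving: m_0 = 0, m_1 = 45/2, m_2 = 0.
On [1, 2], S(x) = 6 - 39/4·(x - 1) + 0·(x - 1)² + 15/4·(x - 1)³.
With (x - 1) = 2/3: S(5/3) = 11/18.

0.6111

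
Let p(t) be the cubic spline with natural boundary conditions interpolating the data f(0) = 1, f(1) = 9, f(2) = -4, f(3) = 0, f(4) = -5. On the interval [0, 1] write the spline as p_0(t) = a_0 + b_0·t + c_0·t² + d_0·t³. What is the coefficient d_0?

-7

Write M_i for p''(x_i). With h_i = 1, 1, 1, 1 and divided differences Δ_i = 8, -13, 4, -5, the continuity of p' gives the tridiagonal system
  1·M_0 + 4·M_1 + 1·M_2 = 6(Δ_1 - Δ_0) = -126
  1·M_1 + 4·M_2 + 1·M_3 = 6(Δ_2 - Δ_1) = 102
  1·M_2 + 4·M_3 + 1·M_4 = 6(Δ_3 - Δ_2) = -54
Natural end conditions: M_0 = M_4 = 0.
Solving: M_0 = 0, M_1 = -42, M_2 = 42, M_3 = -24, M_4 = 0.
On [0, 1], with p_0(t) = a_0 + b_0·t + c_0·t² + d_0·t³: c_0 = M_0/2 = 0, d_0 = (M_1 - M_0)/(6h_0) = -7, b_0 = Δ_0 - h_0(2M_0 + M_1)/6 = 15.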